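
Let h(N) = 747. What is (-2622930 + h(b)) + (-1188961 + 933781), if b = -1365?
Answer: -2877363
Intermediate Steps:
(-2622930 + h(b)) + (-1188961 + 933781) = (-2622930 + 747) + (-1188961 + 933781) = -2622183 - 255180 = -2877363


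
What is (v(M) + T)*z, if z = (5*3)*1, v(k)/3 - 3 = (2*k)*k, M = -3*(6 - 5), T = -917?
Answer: -12810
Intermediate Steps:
M = -3 (M = -3*1 = -3)
v(k) = 9 + 6*k² (v(k) = 9 + 3*((2*k)*k) = 9 + 3*(2*k²) = 9 + 6*k²)
z = 15 (z = 15*1 = 15)
(v(M) + T)*z = ((9 + 6*(-3)²) - 917)*15 = ((9 + 6*9) - 917)*15 = ((9 + 54) - 917)*15 = (63 - 917)*15 = -854*15 = -12810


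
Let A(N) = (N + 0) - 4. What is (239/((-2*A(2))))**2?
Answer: 57121/16 ≈ 3570.1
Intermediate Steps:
A(N) = -4 + N (A(N) = N - 4 = -4 + N)
(239/((-2*A(2))))**2 = (239/((-2*(-4 + 2))))**2 = (239/((-2*(-2))))**2 = (239/4)**2 = 57121/16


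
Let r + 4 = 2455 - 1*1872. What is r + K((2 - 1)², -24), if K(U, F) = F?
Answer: 555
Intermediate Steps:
r = 579 (r = -4 + (2455 - 1*1872) = -4 + (2455 - 1872) = -4 + 583 = 579)
r + K((2 - 1)², -24) = 579 - 24 = 555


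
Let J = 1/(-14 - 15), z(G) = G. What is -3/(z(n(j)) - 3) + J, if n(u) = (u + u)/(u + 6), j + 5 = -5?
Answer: -89/58 ≈ -1.5345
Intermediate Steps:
j = -10 (j = -5 - 5 = -10)
n(u) = 2*u/(6 + u) (n(u) = (2*u)/(6 + u) = 2*u/(6 + u))
J = -1/29 (J = 1/(-29) = -1/29 ≈ -0.034483)
-3/(z(n(j)) - 3) + J = -3/(2*(-10)/(6 - 10) - 3) - 1/29 = -3/(2*(-10)/(-4) - 3) - 1/29 = -3/(2*(-10)*(-1/4) - 3) - 1/29 = -3/(5 - 3) - 1/29 = -3/2 - 1/29 = -89/58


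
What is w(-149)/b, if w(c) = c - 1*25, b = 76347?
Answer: -58/25449 ≈ -0.0022791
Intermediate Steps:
w(c) = -25 + c (w(c) = c - 25 = -25 + c)
w(-149)/b = (-25 - 149)/76347 = -174*1/76347 = -58/25449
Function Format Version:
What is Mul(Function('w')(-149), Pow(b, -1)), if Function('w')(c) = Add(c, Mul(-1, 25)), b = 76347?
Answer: Rational(-58, 25449) ≈ -0.0022791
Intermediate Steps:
Function('w')(c) = Add(-25, c) (Function('w')(c) = Add(c, -25) = Add(-25, c))
Mul(Function('w')(-149), Pow(b, -1)) = Mul(Add(-25, -149), Pow(76347, -1)) = Mul(-174, Rational(1, 76347)) = Rational(-58, 25449)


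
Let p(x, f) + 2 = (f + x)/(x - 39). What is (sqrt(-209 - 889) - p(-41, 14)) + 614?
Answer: 49253/80 + 3*I*sqrt(122) ≈ 615.66 + 33.136*I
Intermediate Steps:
p(x, f) = -2 + (f + x)/(-39 + x) (p(x, f) = -2 + (f + x)/(x - 39) = -2 + (f + x)/(-39 + x))
(sqrt(-209 - 889) - p(-41, 14)) + 614 = (sqrt(-209 - 889) - (78 + 14 - 1*(-41))/(-39 - 41)) + 614 = (sqrt(-1098) - (78 + 14 + 41)/(-80)) + 614 = (3*I*sqrt(122) - (-1)*133/80) + 614 = (3*I*sqrt(122) - 1*(-133/80)) + 614 = (3*I*sqrt(122) + 133/80) + 614 = (133/80 + 3*I*sqrt(122)) + 614 = 49253/80 + 3*I*sqrt(122)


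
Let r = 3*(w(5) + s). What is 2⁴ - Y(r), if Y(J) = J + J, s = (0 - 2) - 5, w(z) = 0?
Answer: 58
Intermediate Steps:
s = -7 (s = -2 - 5 = -7)
r = -21 (r = 3*(0 - 7) = 3*(-7) = -21)
Y(J) = 2*J
2⁴ - Y(r) = 2⁴ - 2*(-21) = 16 - 1*(-42) = 16 + 42 = 58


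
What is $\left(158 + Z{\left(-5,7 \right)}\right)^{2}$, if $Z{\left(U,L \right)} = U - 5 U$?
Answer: $31684$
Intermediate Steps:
$Z{\left(U,L \right)} = - 4 U$
$\left(158 + Z{\left(-5,7 \right)}\right)^{2} = \left(158 - -20\right)^{2} = \left(158 + 20\right)^{2} = 178^{2} = 31684$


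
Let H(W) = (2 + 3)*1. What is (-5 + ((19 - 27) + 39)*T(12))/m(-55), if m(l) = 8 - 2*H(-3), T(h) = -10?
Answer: 315/2 ≈ 157.50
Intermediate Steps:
H(W) = 5 (H(W) = 5*1 = 5)
m(l) = -2 (m(l) = 8 - 2*5 = 8 - 10 = -2)
(-5 + ((19 - 27) + 39)*T(12))/m(-55) = (-5 + ((19 - 27) + 39)*(-10))/(-2) = (-5 + (-8 + 39)*(-10))*(-½) = (-5 + 31*(-10))*(-½) = (-5 - 310)*(-½) = -315*(-½) = 315/2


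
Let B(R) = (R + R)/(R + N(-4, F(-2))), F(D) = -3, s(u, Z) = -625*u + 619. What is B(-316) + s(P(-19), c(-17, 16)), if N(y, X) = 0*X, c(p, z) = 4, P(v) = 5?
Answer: -2504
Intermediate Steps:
s(u, Z) = 619 - 625*u
N(y, X) = 0
B(R) = 2 (B(R) = (R + R)/(R + 0) = (2*R)/R = 2)
B(-316) + s(P(-19), c(-17, 16)) = 2 + (619 - 625*5) = 2 + (619 - 3125) = 2 - 2506 = -2504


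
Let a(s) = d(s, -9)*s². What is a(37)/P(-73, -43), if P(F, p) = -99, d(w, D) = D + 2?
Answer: 9583/99 ≈ 96.798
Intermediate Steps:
d(w, D) = 2 + D
a(s) = -7*s² (a(s) = (2 - 9)*s² = -7*s²)
a(37)/P(-73, -43) = -7*37²/(-99) = -7*1369*(-1/99) = -9583*(-1/99) = 9583/99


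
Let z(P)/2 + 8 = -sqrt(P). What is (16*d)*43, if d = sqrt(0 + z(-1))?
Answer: 688*sqrt(-16 - 2*I) ≈ 171.67 - 2757.3*I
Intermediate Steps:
z(P) = -16 - 2*sqrt(P) (z(P) = -16 + 2*(-sqrt(P)) = -16 - 2*sqrt(P))
d = sqrt(-16 - 2*I) (d = sqrt(0 + (-16 - 2*I)) = sqrt(-16 - 2*I) ≈ 0.24952 - 4.0078*I)
(16*d)*43 = (16*sqrt(-16 - 2*I))*43 = 688*sqrt(-16 - 2*I)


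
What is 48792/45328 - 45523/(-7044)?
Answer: 150447337/19955652 ≈ 7.5391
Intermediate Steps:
48792/45328 - 45523/(-7044) = 48792*(1/45328) - 45523*(-1/7044) = 6099/5666 + 45523/7044 = 150447337/19955652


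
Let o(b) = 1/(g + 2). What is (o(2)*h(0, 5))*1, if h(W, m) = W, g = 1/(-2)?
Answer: 0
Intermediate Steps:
g = -1/2 ≈ -0.50000
o(b) = 2/3 (o(b) = 1/(-1/2 + 2) = 1/(3/2) = 2/3)
(o(2)*h(0, 5))*1 = ((2/3)*0)*1 = 0*1 = 0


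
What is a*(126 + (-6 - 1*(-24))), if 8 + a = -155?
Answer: -23472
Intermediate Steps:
a = -163 (a = -8 - 155 = -163)
a*(126 + (-6 - 1*(-24))) = -163*(126 + (-6 - 1*(-24))) = -163*(126 + (-6 + 24)) = -163*(126 + 18) = -163*144 = -23472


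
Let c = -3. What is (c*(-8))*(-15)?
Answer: -360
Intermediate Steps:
(c*(-8))*(-15) = -3*(-8)*(-15) = 24*(-15) = -360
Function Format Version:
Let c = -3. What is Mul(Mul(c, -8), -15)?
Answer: -360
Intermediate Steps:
Mul(Mul(c, -8), -15) = Mul(Mul(-3, -8), -15) = Mul(24, -15) = -360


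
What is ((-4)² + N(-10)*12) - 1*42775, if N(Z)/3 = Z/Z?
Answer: -42723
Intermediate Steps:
N(Z) = 3 (N(Z) = 3*(Z/Z) = 3*1 = 3)
((-4)² + N(-10)*12) - 1*42775 = ((-4)² + 3*12) - 1*42775 = (16 + 36) - 42775 = 52 - 42775 = -42723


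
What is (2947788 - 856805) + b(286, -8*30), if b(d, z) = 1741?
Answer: 2092724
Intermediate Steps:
(2947788 - 856805) + b(286, -8*30) = (2947788 - 856805) + 1741 = 2090983 + 1741 = 2092724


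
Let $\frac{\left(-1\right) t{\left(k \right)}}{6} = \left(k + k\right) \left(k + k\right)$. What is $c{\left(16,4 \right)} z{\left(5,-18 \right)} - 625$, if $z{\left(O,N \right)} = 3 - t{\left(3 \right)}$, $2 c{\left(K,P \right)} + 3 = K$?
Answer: $\frac{1597}{2} \approx 798.5$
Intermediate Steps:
$c{\left(K,P \right)} = - \frac{3}{2} + \frac{K}{2}$
$t{\left(k \right)} = - 24 k^{2}$ ($t{\left(k \right)} = - 6 \left(k + k\right) \left(k + k\right) = - 6 \cdot 2 k 2 k = - 6 \cdot 4 k^{2} = - 24 k^{2}$)
$z{\left(O,N \right)} = 219$ ($z{\left(O,N \right)} = 3 - - 24 \cdot 3^{2} = 3 - \left(-24\right) 9 = 3 - -216 = 3 + 216 = 219$)
$c{\left(16,4 \right)} z{\left(5,-18 \right)} - 625 = \left(- \frac{3}{2} + \frac{1}{2} \cdot 16\right) 219 - 625 = \left(- \frac{3}{2} + 8\right) 219 - 625 = \frac{13}{2} \cdot 219 - 625 = \frac{2847}{2} - 625 = \frac{1597}{2}$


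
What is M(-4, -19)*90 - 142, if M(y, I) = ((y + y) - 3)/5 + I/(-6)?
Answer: -55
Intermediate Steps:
M(y, I) = -3/5 - I/6 + 2*y/5 (M(y, I) = (2*y - 3)*(1/5) + I*(-1/6) = (-3 + 2*y)*(1/5) - I/6 = (-3/5 + 2*y/5) - I/6 = -3/5 - I/6 + 2*y/5)
M(-4, -19)*90 - 142 = (-3/5 - 1/6*(-19) + (2/5)*(-4))*90 - 142 = (-3/5 + 19/6 - 8/5)*90 - 142 = (29/30)*90 - 142 = 87 - 142 = -55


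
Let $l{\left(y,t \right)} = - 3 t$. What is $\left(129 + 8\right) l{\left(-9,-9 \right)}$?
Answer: $3699$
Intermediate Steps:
$\left(129 + 8\right) l{\left(-9,-9 \right)} = \left(129 + 8\right) \left(\left(-3\right) \left(-9\right)\right) = 137 \cdot 27 = 3699$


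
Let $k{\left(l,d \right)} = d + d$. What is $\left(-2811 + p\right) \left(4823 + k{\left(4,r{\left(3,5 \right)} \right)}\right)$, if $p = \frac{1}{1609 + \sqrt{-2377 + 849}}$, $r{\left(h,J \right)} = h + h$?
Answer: $- \frac{35206720165150}{2590409} - \frac{9670 i \sqrt{382}}{2590409} \approx -1.3591 \cdot 10^{7} - 0.072961 i$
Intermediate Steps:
$r{\left(h,J \right)} = 2 h$
$k{\left(l,d \right)} = 2 d$
$p = \frac{1}{1609 + 2 i \sqrt{382}}$ ($p = \frac{1}{1609 + \sqrt{-1528}} = \frac{1}{1609 + 2 i \sqrt{382}} \approx 0.00062114 - 1.509 \cdot 10^{-5} i$)
$\left(-2811 + p\right) \left(4823 + k{\left(4,r{\left(3,5 \right)} \right)}\right) = \left(-2811 + \left(\frac{1609}{2590409} - \frac{2 i \sqrt{382}}{2590409}\right)\right) \left(4823 + 2 \cdot 2 \cdot 3\right) = \left(- \frac{7281638090}{2590409} - \frac{2 i \sqrt{382}}{2590409}\right) \left(4823 + 2 \cdot 6\right) = \left(- \frac{7281638090}{2590409} - \frac{2 i \sqrt{382}}{2590409}\right) \left(4823 + 12\right) = \left(- \frac{7281638090}{2590409} - \frac{2 i \sqrt{382}}{2590409}\right) 4835 = - \frac{35206720165150}{2590409} - \frac{9670 i \sqrt{382}}{2590409}$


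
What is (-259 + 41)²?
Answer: 47524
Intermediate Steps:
(-259 + 41)² = (-218)² = 47524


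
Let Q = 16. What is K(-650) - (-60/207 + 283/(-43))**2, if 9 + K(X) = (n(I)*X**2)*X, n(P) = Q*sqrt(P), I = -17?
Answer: -494857570/8803089 - 4394000000*I*sqrt(17) ≈ -56.214 - 1.8117e+10*I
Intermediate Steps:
n(P) = 16*sqrt(P)
K(X) = -9 + 16*I*sqrt(17)*X**3 (K(X) = -9 + ((16*sqrt(-17))*X**2)*X = -9 + ((16*(I*sqrt(17)))*X**2)*X = -9 + ((16*I*sqrt(17))*X**2)*X = -9 + (16*I*sqrt(17)*X**2)*X = -9 + 16*I*sqrt(17)*X**3)
K(-650) - (-60/207 + 283/(-43))**2 = (-9 + 16*I*sqrt(17)*(-650)**3) - (-60/207 + 283/(-43))**2 = (-9 + 16*I*sqrt(17)*(-274625000)) - (-60*1/207 + 283*(-1/43))**2 = (-9 - 4394000000*I*sqrt(17)) - (-20/69 - 283/43)**2 = (-9 - 4394000000*I*sqrt(17)) - (-20387/2967)**2 = (-9 - 4394000000*I*sqrt(17)) - 1*415629769/8803089 = (-9 - 4394000000*I*sqrt(17)) - 415629769/8803089 = -494857570/8803089 - 4394000000*I*sqrt(17)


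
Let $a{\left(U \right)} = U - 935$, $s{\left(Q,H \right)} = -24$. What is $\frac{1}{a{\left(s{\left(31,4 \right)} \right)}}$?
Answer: $- \frac{1}{959} \approx -0.0010428$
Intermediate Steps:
$a{\left(U \right)} = -935 + U$
$\frac{1}{a{\left(s{\left(31,4 \right)} \right)}} = \frac{1}{-935 - 24} = \frac{1}{-959} = - \frac{1}{959}$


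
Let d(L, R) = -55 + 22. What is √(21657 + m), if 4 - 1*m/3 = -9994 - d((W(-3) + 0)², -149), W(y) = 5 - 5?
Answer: 12*√358 ≈ 227.05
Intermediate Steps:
W(y) = 0
d(L, R) = -33
m = 29895 (m = 12 - 3*(-9994 - 1*(-33)) = 12 - 3*(-9994 + 33) = 12 - 3*(-9961) = 12 + 29883 = 29895)
√(21657 + m) = √(21657 + 29895) = √51552 = 12*√358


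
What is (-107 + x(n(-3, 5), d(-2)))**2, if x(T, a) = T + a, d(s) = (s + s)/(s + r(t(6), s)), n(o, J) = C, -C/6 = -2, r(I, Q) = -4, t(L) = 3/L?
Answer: 80089/9 ≈ 8898.8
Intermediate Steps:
C = 12 (C = -6*(-2) = 12)
n(o, J) = 12
d(s) = 2*s/(-4 + s) (d(s) = (s + s)/(s - 4) = (2*s)/(-4 + s) = 2*s/(-4 + s))
(-107 + x(n(-3, 5), d(-2)))**2 = (-107 + (12 + 2*(-2)/(-4 - 2)))**2 = (-107 + (12 + 2*(-2)/(-6)))**2 = (-107 + (12 + 2*(-2)*(-1/6)))**2 = (-107 + (12 + 2/3))**2 = (-107 + 38/3)**2 = (-283/3)**2 = 80089/9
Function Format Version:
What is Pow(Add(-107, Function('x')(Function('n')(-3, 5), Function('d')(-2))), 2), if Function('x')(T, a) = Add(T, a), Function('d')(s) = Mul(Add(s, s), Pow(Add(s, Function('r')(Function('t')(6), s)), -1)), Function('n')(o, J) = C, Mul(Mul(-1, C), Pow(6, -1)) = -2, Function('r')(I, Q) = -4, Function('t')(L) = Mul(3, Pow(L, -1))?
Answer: Rational(80089, 9) ≈ 8898.8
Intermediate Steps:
C = 12 (C = Mul(-6, -2) = 12)
Function('n')(o, J) = 12
Function('d')(s) = Mul(2, s, Pow(Add(-4, s), -1)) (Function('d')(s) = Mul(Add(s, s), Pow(Add(s, -4), -1)) = Mul(Mul(2, s), Pow(Add(-4, s), -1)) = Mul(2, s, Pow(Add(-4, s), -1)))
Pow(Add(-107, Function('x')(Function('n')(-3, 5), Function('d')(-2))), 2) = Pow(Add(-107, Add(12, Mul(2, -2, Pow(Add(-4, -2), -1)))), 2) = Pow(Add(-107, Add(12, Mul(2, -2, Pow(-6, -1)))), 2) = Pow(Add(-107, Add(12, Mul(2, -2, Rational(-1, 6)))), 2) = Pow(Add(-107, Add(12, Rational(2, 3))), 2) = Pow(Add(-107, Rational(38, 3)), 2) = Pow(Rational(-283, 3), 2) = Rational(80089, 9)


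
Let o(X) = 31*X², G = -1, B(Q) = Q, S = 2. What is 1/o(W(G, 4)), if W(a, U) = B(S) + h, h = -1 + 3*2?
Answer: 1/1519 ≈ 0.00065833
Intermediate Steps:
h = 5 (h = -1 + 6 = 5)
W(a, U) = 7 (W(a, U) = 2 + 5 = 7)
1/o(W(G, 4)) = 1/(31*7²) = 1/(31*49) = 1/1519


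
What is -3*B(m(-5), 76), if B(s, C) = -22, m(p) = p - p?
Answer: 66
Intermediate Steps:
m(p) = 0
-3*B(m(-5), 76) = -3*(-22) = 66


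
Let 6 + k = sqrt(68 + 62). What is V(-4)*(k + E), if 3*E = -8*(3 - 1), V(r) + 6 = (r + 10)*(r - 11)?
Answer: 1088 - 96*sqrt(130) ≈ -6.5684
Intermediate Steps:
V(r) = -6 + (-11 + r)*(10 + r) (V(r) = -6 + (r + 10)*(r - 11) = -6 + (10 + r)*(-11 + r) = -6 + (-11 + r)*(10 + r))
E = -16/3 (E = (-8*(3 - 1))/3 = (-8*2)/3 = (1/3)*(-16) = -16/3 ≈ -5.3333)
k = -6 + sqrt(130) (k = -6 + sqrt(68 + 62) = -6 + sqrt(130) ≈ 5.4018)
V(-4)*(k + E) = (-116 + (-4)**2 - 1*(-4))*((-6 + sqrt(130)) - 16/3) = (-116 + 16 + 4)*(-34/3 + sqrt(130)) = -96*(-34/3 + sqrt(130)) = 1088 - 96*sqrt(130)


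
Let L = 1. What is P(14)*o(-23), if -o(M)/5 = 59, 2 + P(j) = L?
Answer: 295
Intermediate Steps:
P(j) = -1 (P(j) = -2 + 1 = -1)
o(M) = -295 (o(M) = -5*59 = -295)
P(14)*o(-23) = -1*(-295) = 295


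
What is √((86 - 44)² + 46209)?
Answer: √47973 ≈ 219.03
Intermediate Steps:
√((86 - 44)² + 46209) = √(42² + 46209) = √(1764 + 46209) = √47973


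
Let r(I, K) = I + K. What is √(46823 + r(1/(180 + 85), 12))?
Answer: 2*√822247035/265 ≈ 216.41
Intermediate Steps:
√(46823 + r(1/(180 + 85), 12)) = √(46823 + (1/(180 + 85) + 12)) = √(46823 + (1/265 + 12)) = √(46823 + 3181/265) = √(12411276/265) = 2*√822247035/265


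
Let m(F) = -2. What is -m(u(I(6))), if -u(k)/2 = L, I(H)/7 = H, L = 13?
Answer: 2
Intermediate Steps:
I(H) = 7*H
u(k) = -26 (u(k) = -2*13 = -26)
-m(u(I(6))) = -1*(-2) = 2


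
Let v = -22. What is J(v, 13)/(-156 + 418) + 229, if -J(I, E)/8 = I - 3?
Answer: 30099/131 ≈ 229.76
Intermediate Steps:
J(I, E) = 24 - 8*I (J(I, E) = -8*(I - 3) = -8*(-3 + I) = 24 - 8*I)
J(v, 13)/(-156 + 418) + 229 = (24 - 8*(-22))/(-156 + 418) + 229 = (24 + 176)/262 + 229 = (1/262)*200 + 229 = 100/131 + 229 = 30099/131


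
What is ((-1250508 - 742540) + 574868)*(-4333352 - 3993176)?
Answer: 11808515479040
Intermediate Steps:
((-1250508 - 742540) + 574868)*(-4333352 - 3993176) = (-1993048 + 574868)*(-8326528) = -1418180*(-8326528) = 11808515479040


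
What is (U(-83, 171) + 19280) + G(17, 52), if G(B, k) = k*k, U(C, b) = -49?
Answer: 21935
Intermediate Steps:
G(B, k) = k²
(U(-83, 171) + 19280) + G(17, 52) = (-49 + 19280) + 52² = 19231 + 2704 = 21935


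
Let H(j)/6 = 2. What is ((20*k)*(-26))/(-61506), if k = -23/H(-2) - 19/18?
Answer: -6955/276777 ≈ -0.025129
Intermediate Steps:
H(j) = 12 (H(j) = 6*2 = 12)
k = -107/36 (k = -23/12 - 19/18 = -107/36 ≈ -2.9722)
((20*k)*(-26))/(-61506) = ((20*(-107/36))*(-26))/(-61506) = -535/9*(-26)*(-1/61506) = (13910/9)*(-1/61506) = -6955/276777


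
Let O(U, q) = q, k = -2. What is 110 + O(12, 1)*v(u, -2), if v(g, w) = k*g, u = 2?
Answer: 106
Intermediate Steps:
v(g, w) = -2*g
110 + O(12, 1)*v(u, -2) = 110 + 1*(-2*2) = 110 + 1*(-4) = 110 - 4 = 106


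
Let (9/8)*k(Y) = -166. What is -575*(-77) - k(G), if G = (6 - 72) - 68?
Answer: 399803/9 ≈ 44423.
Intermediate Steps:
G = -134 (G = -66 - 68 = -134)
k(Y) = -1328/9 (k(Y) = (8/9)*(-166) = -1328/9)
-575*(-77) - k(G) = -575*(-77) - 1*(-1328/9) = 44275 + 1328/9 = 399803/9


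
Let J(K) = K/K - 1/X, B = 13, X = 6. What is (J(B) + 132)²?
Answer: 635209/36 ≈ 17645.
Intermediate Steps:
J(K) = ⅚ (J(K) = K/K - 1/6 = 1 - 1*⅙ = 1 - ⅙ = ⅚)
(J(B) + 132)² = (⅚ + 132)² = (797/6)² = 635209/36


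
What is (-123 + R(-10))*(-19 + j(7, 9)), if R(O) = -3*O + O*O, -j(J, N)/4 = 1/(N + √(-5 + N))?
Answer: -1491/11 ≈ -135.55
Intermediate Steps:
j(J, N) = -4/(N + √(-5 + N))
R(O) = O² - 3*O (R(O) = -3*O + O² = O² - 3*O)
(-123 + R(-10))*(-19 + j(7, 9)) = (-123 - 10*(-3 - 10))*(-19 - 4/(9 + √(-5 + 9))) = (-123 - 10*(-13))*(-19 - 4/(9 + √4)) = (-123 + 130)*(-19 - 4/(9 + 2)) = 7*(-19 - 4/11) = 7*(-213/11) = -1491/11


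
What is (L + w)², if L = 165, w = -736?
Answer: 326041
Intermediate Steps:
(L + w)² = (165 - 736)² = (-571)² = 326041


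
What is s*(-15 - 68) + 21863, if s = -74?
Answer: 28005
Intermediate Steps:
s*(-15 - 68) + 21863 = -74*(-15 - 68) + 21863 = -74*(-83) + 21863 = 6142 + 21863 = 28005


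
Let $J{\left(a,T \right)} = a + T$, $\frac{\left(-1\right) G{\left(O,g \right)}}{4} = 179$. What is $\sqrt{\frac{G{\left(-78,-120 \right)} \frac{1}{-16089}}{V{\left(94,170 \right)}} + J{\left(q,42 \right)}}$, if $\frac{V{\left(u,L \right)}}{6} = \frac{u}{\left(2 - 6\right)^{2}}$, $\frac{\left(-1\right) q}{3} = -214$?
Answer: $\frac{2 \sqrt{97780157218295}}{756183} \approx 26.153$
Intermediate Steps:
$q = 642$ ($q = \left(-3\right) \left(-214\right) = 642$)
$G{\left(O,g \right)} = -716$ ($G{\left(O,g \right)} = \left(-4\right) 179 = -716$)
$V{\left(u,L \right)} = \frac{3 u}{8}$ ($V{\left(u,L \right)} = 6 \frac{u}{\left(2 - 6\right)^{2}} = 6 \frac{u}{\left(-4\right)^{2}} = 6 \frac{u}{16} = \frac{3 u}{8}$)
$J{\left(a,T \right)} = T + a$
$\sqrt{\frac{G{\left(-78,-120 \right)} \frac{1}{-16089}}{V{\left(94,170 \right)}} + J{\left(q,42 \right)}} = \sqrt{\frac{\left(-716\right) \frac{1}{-16089}}{\frac{3}{8} \cdot 94} + \left(42 + 642\right)} = \sqrt{\frac{\left(-716\right) \left(- \frac{1}{16089}\right)}{\frac{141}{4}} + 684} = \sqrt{\frac{716}{16089} \cdot \frac{4}{141} + 684} = \sqrt{\frac{2864}{2268549} + 684} = \sqrt{\frac{1551690380}{2268549}} = \frac{2 \sqrt{97780157218295}}{756183}$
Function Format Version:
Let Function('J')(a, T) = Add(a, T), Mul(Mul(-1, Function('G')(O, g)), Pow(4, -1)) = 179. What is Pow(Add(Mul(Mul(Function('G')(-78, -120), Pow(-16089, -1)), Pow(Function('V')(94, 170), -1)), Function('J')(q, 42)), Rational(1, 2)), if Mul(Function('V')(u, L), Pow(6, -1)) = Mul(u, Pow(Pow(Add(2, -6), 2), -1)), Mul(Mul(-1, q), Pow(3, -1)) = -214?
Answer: Mul(Rational(2, 756183), Pow(97780157218295, Rational(1, 2))) ≈ 26.153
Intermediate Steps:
q = 642 (q = Mul(-3, -214) = 642)
Function('G')(O, g) = -716 (Function('G')(O, g) = Mul(-4, 179) = -716)
Function('V')(u, L) = Mul(Rational(3, 8), u) (Function('V')(u, L) = Mul(6, Mul(u, Pow(Pow(Add(2, -6), 2), -1))) = Mul(6, Mul(u, Pow(Pow(-4, 2), -1))) = Mul(6, Mul(u, Pow(16, -1))) = Mul(6, Mul(u, Rational(1, 16))) = Mul(6, Mul(Rational(1, 16), u)) = Mul(Rational(3, 8), u))
Function('J')(a, T) = Add(T, a)
Pow(Add(Mul(Mul(Function('G')(-78, -120), Pow(-16089, -1)), Pow(Function('V')(94, 170), -1)), Function('J')(q, 42)), Rational(1, 2)) = Pow(Add(Mul(Mul(-716, Pow(-16089, -1)), Pow(Mul(Rational(3, 8), 94), -1)), Add(42, 642)), Rational(1, 2)) = Pow(Add(Mul(Mul(-716, Rational(-1, 16089)), Pow(Rational(141, 4), -1)), 684), Rational(1, 2)) = Pow(Add(Mul(Rational(716, 16089), Rational(4, 141)), 684), Rational(1, 2)) = Pow(Add(Rational(2864, 2268549), 684), Rational(1, 2)) = Pow(Rational(1551690380, 2268549), Rational(1, 2)) = Mul(Rational(2, 756183), Pow(97780157218295, Rational(1, 2)))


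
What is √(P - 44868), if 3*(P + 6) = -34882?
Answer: 4*I*√31782/3 ≈ 237.7*I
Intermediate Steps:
P = -34900/3 (P = -6 + (⅓)*(-34882) = -6 - 34882/3 = -34900/3 ≈ -11633.)
√(P - 44868) = √(-34900/3 - 44868) = √(-169504/3) = 4*I*√31782/3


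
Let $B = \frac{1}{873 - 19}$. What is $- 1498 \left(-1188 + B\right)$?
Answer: $\frac{108556957}{61} \approx 1.7796 \cdot 10^{6}$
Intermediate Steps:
$B = \frac{1}{854} \approx 0.001171$
$- 1498 \left(-1188 + B\right) = - 1498 \left(-1188 + \frac{1}{854}\right) = \left(-1498\right) \left(- \frac{1014551}{854}\right) = \frac{108556957}{61}$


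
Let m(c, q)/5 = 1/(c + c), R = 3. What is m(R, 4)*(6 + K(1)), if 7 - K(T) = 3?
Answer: 25/3 ≈ 8.3333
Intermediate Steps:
m(c, q) = 5/(2*c) (m(c, q) = 5/(c + c) = 5/((2*c)) = 5*(1/(2*c)) = 5/(2*c))
K(T) = 4 (K(T) = 7 - 1*3 = 7 - 3 = 4)
m(R, 4)*(6 + K(1)) = ((5/2)/3)*(6 + 4) = ((5/2)*(⅓))*10 = (⅚)*10 = 25/3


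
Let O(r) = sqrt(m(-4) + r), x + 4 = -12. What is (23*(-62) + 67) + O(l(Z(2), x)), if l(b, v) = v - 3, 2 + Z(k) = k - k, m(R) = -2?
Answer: -1359 + I*sqrt(21) ≈ -1359.0 + 4.5826*I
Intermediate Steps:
x = -16 (x = -4 - 12 = -16)
Z(k) = -2 (Z(k) = -2 + (k - k) = -2 + 0 = -2)
l(b, v) = -3 + v
O(r) = sqrt(-2 + r)
(23*(-62) + 67) + O(l(Z(2), x)) = (23*(-62) + 67) + sqrt(-2 + (-3 - 16)) = (-1426 + 67) + sqrt(-2 - 19) = -1359 + sqrt(-21) = -1359 + I*sqrt(21)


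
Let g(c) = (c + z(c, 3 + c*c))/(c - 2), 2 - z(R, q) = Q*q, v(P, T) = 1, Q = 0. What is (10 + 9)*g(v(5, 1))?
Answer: -57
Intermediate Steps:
z(R, q) = 2 (z(R, q) = 2 - 0*q = 2 - 1*0 = 2 + 0 = 2)
g(c) = (2 + c)/(-2 + c) (g(c) = (c + 2)/(c - 2) = (2 + c)/(-2 + c))
(10 + 9)*g(v(5, 1)) = (10 + 9)*((2 + 1)/(-2 + 1)) = 19*(3/(-1)) = 19*(-1*3) = 19*(-3) = -57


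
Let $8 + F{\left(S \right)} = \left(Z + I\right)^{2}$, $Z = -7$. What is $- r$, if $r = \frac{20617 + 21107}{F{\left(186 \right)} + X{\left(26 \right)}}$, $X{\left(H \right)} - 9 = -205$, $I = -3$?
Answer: $\frac{10431}{26} \approx 401.19$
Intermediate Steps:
$X{\left(H \right)} = -196$ ($X{\left(H \right)} = 9 - 205 = -196$)
$F{\left(S \right)} = 92$ ($F{\left(S \right)} = -8 + \left(-7 - 3\right)^{2} = -8 + \left(-10\right)^{2} = -8 + 100 = 92$)
$r = - \frac{10431}{26}$ ($r = \frac{20617 + 21107}{92 - 196} = \frac{41724}{-104} = 41724 \left(- \frac{1}{104}\right) = - \frac{10431}{26} \approx -401.19$)
$- r = \left(-1\right) \left(- \frac{10431}{26}\right) = \frac{10431}{26}$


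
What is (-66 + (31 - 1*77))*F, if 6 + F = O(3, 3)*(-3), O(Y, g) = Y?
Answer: 1680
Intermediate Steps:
F = -15 (F = -6 + 3*(-3) = -6 - 9 = -15)
(-66 + (31 - 1*77))*F = (-66 + (31 - 1*77))*(-15) = (-66 + (31 - 77))*(-15) = (-66 - 46)*(-15) = -112*(-15) = 1680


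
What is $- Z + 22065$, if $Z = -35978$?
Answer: $58043$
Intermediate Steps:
$- Z + 22065 = \left(-1\right) \left(-35978\right) + 22065 = 35978 + 22065 = 58043$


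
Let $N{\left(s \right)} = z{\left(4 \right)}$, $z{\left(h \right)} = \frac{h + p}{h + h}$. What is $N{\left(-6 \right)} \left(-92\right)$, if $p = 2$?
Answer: $-69$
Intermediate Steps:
$z{\left(h \right)} = \frac{2 + h}{2 h}$ ($z{\left(h \right)} = \frac{h + 2}{h + h} = \frac{2 + h}{2 h}$)
$N{\left(s \right)} = \frac{3}{4}$ ($N{\left(s \right)} = \frac{2 + 4}{2 \cdot 4} = \frac{1}{2} \cdot \frac{1}{4} \cdot 6 = \frac{3}{4}$)
$N{\left(-6 \right)} \left(-92\right) = \frac{3}{4} \left(-92\right) = -69$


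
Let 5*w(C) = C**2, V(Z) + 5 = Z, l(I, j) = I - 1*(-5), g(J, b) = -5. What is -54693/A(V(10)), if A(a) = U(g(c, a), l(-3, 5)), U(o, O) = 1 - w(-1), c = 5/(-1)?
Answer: -273465/4 ≈ -68366.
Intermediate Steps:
c = -5 (c = 5*(-1) = -5)
l(I, j) = 5 + I (l(I, j) = I + 5 = 5 + I)
V(Z) = -5 + Z
w(C) = C**2/5
U(o, O) = 4/5 (U(o, O) = 1 - (-1)**2/5 = 1 - 1/5 = 4/5)
A(a) = 4/5
-54693/A(V(10)) = -54693/4/5 = -54693*5/4 = -273465/4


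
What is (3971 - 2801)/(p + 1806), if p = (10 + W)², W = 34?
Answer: 585/1871 ≈ 0.31267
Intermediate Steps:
p = 1936 (p = (10 + 34)² = 44² = 1936)
(3971 - 2801)/(p + 1806) = (3971 - 2801)/(1936 + 1806) = 1170/3742 = 1170*(1/3742) = 585/1871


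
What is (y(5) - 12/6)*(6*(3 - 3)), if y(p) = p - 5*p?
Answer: 0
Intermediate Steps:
y(p) = -4*p
(y(5) - 12/6)*(6*(3 - 3)) = (-4*5 - 12/6)*(6*(3 - 3)) = (-20 - 12*⅙)*(6*0) = (-20 - 2)*0 = -22*0 = 0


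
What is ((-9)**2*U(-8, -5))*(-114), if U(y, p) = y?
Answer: 73872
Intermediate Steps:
((-9)**2*U(-8, -5))*(-114) = ((-9)**2*(-8))*(-114) = (81*(-8))*(-114) = -648*(-114) = 73872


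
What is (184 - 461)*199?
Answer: -55123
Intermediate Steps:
(184 - 461)*199 = -277*199 = -55123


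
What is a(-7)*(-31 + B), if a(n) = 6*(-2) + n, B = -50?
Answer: 1539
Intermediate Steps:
a(n) = -12 + n
a(-7)*(-31 + B) = (-12 - 7)*(-31 - 50) = -19*(-81) = 1539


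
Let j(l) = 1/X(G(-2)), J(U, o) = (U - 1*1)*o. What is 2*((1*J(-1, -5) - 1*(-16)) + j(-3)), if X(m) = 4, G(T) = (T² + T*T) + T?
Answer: 105/2 ≈ 52.500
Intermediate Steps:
J(U, o) = o*(-1 + U) (J(U, o) = (U - 1)*o = (-1 + U)*o = o*(-1 + U))
G(T) = T + 2*T² (G(T) = (T² + T²) + T = 2*T² + T = T + 2*T²)
j(l) = ¼ (j(l) = 1/4 = ¼)
2*((1*J(-1, -5) - 1*(-16)) + j(-3)) = 2*((1*(-5*(-1 - 1)) - 1*(-16)) + ¼) = 2*((1*(-5*(-2)) + 16) + ¼) = 2*((1*10 + 16) + ¼) = 2*((10 + 16) + ¼) = 2*(26 + ¼) = 2*(105/4) = 105/2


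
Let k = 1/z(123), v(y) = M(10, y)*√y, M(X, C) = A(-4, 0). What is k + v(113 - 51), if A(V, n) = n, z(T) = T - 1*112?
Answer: 1/11 ≈ 0.090909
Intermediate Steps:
z(T) = -112 + T (z(T) = T - 112 = -112 + T)
M(X, C) = 0
v(y) = 0 (v(y) = 0*√y = 0)
k = 1/11 (k = 1/(-112 + 123) = 1/11 ≈ 0.090909)
k + v(113 - 51) = 1/11 + 0 = 1/11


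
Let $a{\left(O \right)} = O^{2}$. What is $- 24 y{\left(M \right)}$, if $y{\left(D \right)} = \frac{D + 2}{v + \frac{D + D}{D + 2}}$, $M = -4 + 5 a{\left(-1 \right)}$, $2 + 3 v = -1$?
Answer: $216$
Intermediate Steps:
$v = -1$ ($v = - \frac{2}{3} + \frac{1}{3} \left(-1\right) = - \frac{2}{3} - \frac{1}{3} = -1$)
$M = 1$ ($M = -4 + 5 \left(-1\right)^{2} = -4 + 5 \cdot 1 = -4 + 5 = 1$)
$y{\left(D \right)} = \frac{2 + D}{-1 + \frac{2 D}{2 + D}}$ ($y{\left(D \right)} = \frac{D + 2}{-1 + \frac{D + D}{D + 2}} = \frac{2 + D}{-1 + \frac{2 D}{2 + D}}$)
$- 24 y{\left(M \right)} = - 24 \frac{\left(2 + 1\right)^{2}}{-2 + 1} = - 24 \frac{3^{2}}{-1} = - 24 \left(\left(-1\right) 9\right) = \left(-24\right) \left(-9\right) = 216$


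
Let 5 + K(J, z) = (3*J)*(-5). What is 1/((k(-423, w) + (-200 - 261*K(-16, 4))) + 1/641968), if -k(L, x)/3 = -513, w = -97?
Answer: -641968/38515512127 ≈ -1.6668e-5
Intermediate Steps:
K(J, z) = -5 - 15*J (K(J, z) = -5 + (3*J)*(-5) = -5 - 15*J)
k(L, x) = 1539 (k(L, x) = -3*(-513) = 1539)
1/((k(-423, w) + (-200 - 261*K(-16, 4))) + 1/641968) = 1/((1539 + (-200 - 261*(-5 - 15*(-16)))) + 1/641968) = 1/((1539 + (-200 - 261*(-5 + 240))) + 1/641968) = 1/((1539 + (-200 - 261*235)) + 1/641968) = 1/((1539 + (-200 - 61335)) + 1/641968) = 1/((1539 - 61535) + 1/641968) = 1/(-59996 + 1/641968) = 1/(-38515512127/641968) = -641968/38515512127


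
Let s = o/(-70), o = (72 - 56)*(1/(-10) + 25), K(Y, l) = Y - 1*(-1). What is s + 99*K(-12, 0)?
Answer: -191571/175 ≈ -1094.7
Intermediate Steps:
K(Y, l) = 1 + Y (K(Y, l) = Y + 1 = 1 + Y)
o = 1992/5 (o = 16*(-⅒ + 25) = 16*(249/10) = 1992/5 ≈ 398.40)
s = -996/175 (s = (1992/5)/(-70) = (1992/5)*(-1/70) = -996/175 ≈ -5.6914)
s + 99*K(-12, 0) = -996/175 + 99*(1 - 12) = -996/175 + 99*(-11) = -996/175 - 1089 = -191571/175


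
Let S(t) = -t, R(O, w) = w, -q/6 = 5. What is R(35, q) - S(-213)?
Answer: -243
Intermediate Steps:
q = -30 (q = -6*5 = -30)
R(35, q) - S(-213) = -30 - (-1)*(-213) = -30 - 1*213 = -30 - 213 = -243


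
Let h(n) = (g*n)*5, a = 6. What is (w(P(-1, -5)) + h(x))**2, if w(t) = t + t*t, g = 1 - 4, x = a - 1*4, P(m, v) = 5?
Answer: 0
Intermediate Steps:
x = 2 (x = 6 - 1*4 = 6 - 4 = 2)
g = -3
w(t) = t + t**2
h(n) = -15*n (h(n) = -3*n*5 = -15*n)
(w(P(-1, -5)) + h(x))**2 = (5*(1 + 5) - 15*2)**2 = (5*6 - 30)**2 = (30 - 30)**2 = 0**2 = 0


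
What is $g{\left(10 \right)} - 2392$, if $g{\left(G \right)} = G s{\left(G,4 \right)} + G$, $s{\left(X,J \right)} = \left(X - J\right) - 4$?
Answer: $-2362$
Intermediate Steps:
$s{\left(X,J \right)} = -4 + X - J$ ($s{\left(X,J \right)} = \left(X - J\right) - 4 = -4 + X - J$)
$g{\left(G \right)} = G + G \left(-8 + G\right)$ ($g{\left(G \right)} = G \left(-4 + G - 4\right) + G = G \left(-8 + G\right) + G = G + G \left(-8 + G\right)$)
$g{\left(10 \right)} - 2392 = 10 \left(-7 + 10\right) - 2392 = 10 \cdot 3 - 2392 = 30 - 2392 = -2362$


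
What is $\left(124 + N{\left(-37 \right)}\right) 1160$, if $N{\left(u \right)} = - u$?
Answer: $186760$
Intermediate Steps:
$\left(124 + N{\left(-37 \right)}\right) 1160 = \left(124 - -37\right) 1160 = \left(124 + 37\right) 1160 = 161 \cdot 1160 = 186760$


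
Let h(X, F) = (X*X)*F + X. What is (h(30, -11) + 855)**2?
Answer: 81270225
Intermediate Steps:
h(X, F) = X + F*X**2 (h(X, F) = X**2*F + X = F*X**2 + X = X + F*X**2)
(h(30, -11) + 855)**2 = (30*(1 - 11*30) + 855)**2 = (30*(1 - 330) + 855)**2 = (30*(-329) + 855)**2 = (-9870 + 855)**2 = (-9015)**2 = 81270225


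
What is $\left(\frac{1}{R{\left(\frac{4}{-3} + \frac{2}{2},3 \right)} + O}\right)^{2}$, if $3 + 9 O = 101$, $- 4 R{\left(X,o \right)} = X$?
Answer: $\frac{1296}{156025} \approx 0.0083064$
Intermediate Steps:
$R{\left(X,o \right)} = - \frac{X}{4}$
$O = \frac{98}{9}$ ($O = - \frac{1}{3} + \frac{1}{9} \cdot 101 = - \frac{1}{3} + \frac{101}{9} = \frac{98}{9} \approx 10.889$)
$\left(\frac{1}{R{\left(\frac{4}{-3} + \frac{2}{2},3 \right)} + O}\right)^{2} = \left(\frac{1}{- \frac{\frac{4}{-3} + \frac{2}{2}}{4} + \frac{98}{9}}\right)^{2} = \left(\frac{1}{- \frac{4 \left(- \frac{1}{3}\right) + 2 \cdot \frac{1}{2}}{4} + \frac{98}{9}}\right)^{2} = \left(\frac{1}{- \frac{- \frac{4}{3} + 1}{4} + \frac{98}{9}}\right)^{2} = \left(\frac{1}{\left(- \frac{1}{4}\right) \left(- \frac{1}{3}\right) + \frac{98}{9}}\right)^{2} = \left(\frac{1}{\frac{1}{12} + \frac{98}{9}}\right)^{2} = \left(\frac{1}{\frac{395}{36}}\right)^{2} = \left(\frac{36}{395}\right)^{2} = \frac{1296}{156025}$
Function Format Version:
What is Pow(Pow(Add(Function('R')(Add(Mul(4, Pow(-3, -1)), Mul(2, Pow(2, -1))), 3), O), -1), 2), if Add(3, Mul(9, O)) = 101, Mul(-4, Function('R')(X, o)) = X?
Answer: Rational(1296, 156025) ≈ 0.0083064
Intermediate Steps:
Function('R')(X, o) = Mul(Rational(-1, 4), X)
O = Rational(98, 9) (O = Add(Rational(-1, 3), Mul(Rational(1, 9), 101)) = Add(Rational(-1, 3), Rational(101, 9)) = Rational(98, 9) ≈ 10.889)
Pow(Pow(Add(Function('R')(Add(Mul(4, Pow(-3, -1)), Mul(2, Pow(2, -1))), 3), O), -1), 2) = Pow(Pow(Add(Mul(Rational(-1, 4), Add(Mul(4, Pow(-3, -1)), Mul(2, Pow(2, -1)))), Rational(98, 9)), -1), 2) = Pow(Pow(Add(Mul(Rational(-1, 4), Add(Mul(4, Rational(-1, 3)), Mul(2, Rational(1, 2)))), Rational(98, 9)), -1), 2) = Pow(Pow(Add(Mul(Rational(-1, 4), Add(Rational(-4, 3), 1)), Rational(98, 9)), -1), 2) = Pow(Pow(Add(Mul(Rational(-1, 4), Rational(-1, 3)), Rational(98, 9)), -1), 2) = Pow(Pow(Add(Rational(1, 12), Rational(98, 9)), -1), 2) = Pow(Pow(Rational(395, 36), -1), 2) = Pow(Rational(36, 395), 2) = Rational(1296, 156025)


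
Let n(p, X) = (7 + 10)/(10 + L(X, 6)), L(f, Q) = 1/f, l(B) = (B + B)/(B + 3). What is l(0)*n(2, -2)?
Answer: 0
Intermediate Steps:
l(B) = 2*B/(3 + B) (l(B) = (2*B)/(3 + B) = 2*B/(3 + B))
n(p, X) = 17/(10 + 1/X) (n(p, X) = (7 + 10)/(10 + 1/X) = 17/(10 + 1/X))
l(0)*n(2, -2) = (2*0/(3 + 0))*(17*(-2)/(1 + 10*(-2))) = (2*0/3)*(17*(-2)/(1 - 20)) = (2*0*(⅓))*(17*(-2)/(-19)) = 0*(17*(-2)*(-1/19)) = 0*(34/19) = 0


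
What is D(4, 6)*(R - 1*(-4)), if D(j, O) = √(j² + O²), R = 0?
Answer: 8*√13 ≈ 28.844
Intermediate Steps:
D(j, O) = √(O² + j²)
D(4, 6)*(R - 1*(-4)) = √(6² + 4²)*(0 - 1*(-4)) = √(36 + 16)*(0 + 4) = √52*4 = (2*√13)*4 = 8*√13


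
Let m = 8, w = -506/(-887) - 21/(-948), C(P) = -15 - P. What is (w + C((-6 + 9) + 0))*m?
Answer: -9758302/70073 ≈ -139.26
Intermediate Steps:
w = 166105/280292 (w = -506*(-1/887) - 21*(-1/948) = 506/887 + 7/316 = 166105/280292 ≈ 0.59261)
(w + C((-6 + 9) + 0))*m = (166105/280292 + (-15 - ((-6 + 9) + 0)))*8 = (166105/280292 + (-15 - (3 + 0)))*8 = (166105/280292 + (-15 - 1*3))*8 = (166105/280292 + (-15 - 3))*8 = (166105/280292 - 18)*8 = -4879151/280292*8 = -9758302/70073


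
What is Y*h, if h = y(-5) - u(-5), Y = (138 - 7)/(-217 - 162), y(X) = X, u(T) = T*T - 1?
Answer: 3799/379 ≈ 10.024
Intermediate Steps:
u(T) = -1 + T**2 (u(T) = T**2 - 1 = -1 + T**2)
Y = -131/379 (Y = 131/(-379) = 131*(-1/379) = -131/379 ≈ -0.34565)
h = -29 (h = -5 - (-1 + (-5)**2) = -5 - (-1 + 25) = -5 - 1*24 = -5 - 24 = -29)
Y*h = -131/379*(-29) = 3799/379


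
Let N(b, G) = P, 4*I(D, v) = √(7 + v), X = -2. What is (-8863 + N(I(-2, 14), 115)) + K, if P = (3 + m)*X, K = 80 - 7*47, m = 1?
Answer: -9120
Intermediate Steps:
K = -249 (K = 80 - 329 = -249)
P = -8 (P = (3 + 1)*(-2) = 4*(-2) = -8)
I(D, v) = √(7 + v)/4
N(b, G) = -8
(-8863 + N(I(-2, 14), 115)) + K = (-8863 - 8) - 249 = -8871 - 249 = -9120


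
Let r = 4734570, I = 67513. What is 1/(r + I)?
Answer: 1/4802083 ≈ 2.0824e-7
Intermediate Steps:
1/(r + I) = 1/(4734570 + 67513) = 1/4802083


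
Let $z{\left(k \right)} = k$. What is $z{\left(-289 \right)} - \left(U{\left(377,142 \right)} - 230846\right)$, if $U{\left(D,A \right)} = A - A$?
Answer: $230557$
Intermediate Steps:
$U{\left(D,A \right)} = 0$
$z{\left(-289 \right)} - \left(U{\left(377,142 \right)} - 230846\right) = -289 - \left(0 - 230846\right) = -289 - -230846 = -289 + 230846 = 230557$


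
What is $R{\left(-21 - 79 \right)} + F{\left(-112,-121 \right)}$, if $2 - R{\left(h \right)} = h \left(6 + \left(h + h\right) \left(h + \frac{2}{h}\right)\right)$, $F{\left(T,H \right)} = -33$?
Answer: $2000969$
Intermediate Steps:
$R{\left(h \right)} = 2 - h \left(6 + 2 h \left(h + \frac{2}{h}\right)\right)$ ($R{\left(h \right)} = 2 - h \left(6 + \left(h + h\right) \left(h + \frac{2}{h}\right)\right) = 2 - h \left(6 + 2 h \left(h + \frac{2}{h}\right)\right)$)
$R{\left(-21 - 79 \right)} + F{\left(-112,-121 \right)} = \left(2 - 10 \left(-21 - 79\right) - 2 \left(-21 - 79\right)^{3}\right) - 33 = \left(2 - -1000 - 2 \left(-100\right)^{3}\right) - 33 = \left(2 + 1000 - -2000000\right) - 33 = \left(2 + 1000 + 2000000\right) - 33 = 2001002 - 33 = 2000969$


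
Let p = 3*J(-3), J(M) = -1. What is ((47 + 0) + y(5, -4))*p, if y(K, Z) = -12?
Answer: -105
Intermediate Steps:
p = -3 (p = 3*(-1) = -3)
((47 + 0) + y(5, -4))*p = ((47 + 0) - 12)*(-3) = (47 - 12)*(-3) = 35*(-3) = -105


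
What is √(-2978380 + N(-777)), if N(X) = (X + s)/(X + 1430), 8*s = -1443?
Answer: I*√20320138601374/2612 ≈ 1725.8*I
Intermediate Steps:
s = -1443/8 (s = (⅛)*(-1443) = -1443/8 ≈ -180.38)
N(X) = (-1443/8 + X)/(1430 + X) (N(X) = (X - 1443/8)/(X + 1430) = (-1443/8 + X)/(1430 + X))
√(-2978380 + N(-777)) = √(-2978380 + (-1443/8 - 777)/(1430 - 777)) = √(-2978380 - 7659/8/653) = √(-2978380 + (1/653)*(-7659/8)) = √(-2978380 - 7659/5224) = √(-15559064779/5224) = I*√20320138601374/2612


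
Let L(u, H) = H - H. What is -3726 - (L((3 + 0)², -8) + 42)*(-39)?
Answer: -2088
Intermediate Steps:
L(u, H) = 0
-3726 - (L((3 + 0)², -8) + 42)*(-39) = -3726 - (0 + 42)*(-39) = -3726 - 42*(-39) = -3726 - 1*(-1638) = -3726 + 1638 = -2088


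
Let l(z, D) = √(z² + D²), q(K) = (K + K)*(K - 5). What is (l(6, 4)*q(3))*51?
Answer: -1224*√13 ≈ -4413.2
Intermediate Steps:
q(K) = 2*K*(-5 + K) (q(K) = (2*K)*(-5 + K) = 2*K*(-5 + K))
l(z, D) = √(D² + z²)
(l(6, 4)*q(3))*51 = (√(4² + 6²)*(2*3*(-5 + 3)))*51 = (√(16 + 36)*(2*3*(-2)))*51 = (√52*(-12))*51 = ((2*√13)*(-12))*51 = -24*√13*51 = -1224*√13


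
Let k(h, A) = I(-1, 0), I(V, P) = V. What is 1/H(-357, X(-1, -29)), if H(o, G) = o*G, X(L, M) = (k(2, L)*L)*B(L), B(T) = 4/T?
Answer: 1/1428 ≈ 0.00070028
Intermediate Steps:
k(h, A) = -1
X(L, M) = -4 (X(L, M) = (-L)*(4/L) = -4)
H(o, G) = G*o
1/H(-357, X(-1, -29)) = 1/(-4*(-357)) = 1/1428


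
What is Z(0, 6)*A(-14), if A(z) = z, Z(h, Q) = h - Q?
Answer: 84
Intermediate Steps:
Z(0, 6)*A(-14) = (0 - 1*6)*(-14) = (0 - 6)*(-14) = -6*(-14) = 84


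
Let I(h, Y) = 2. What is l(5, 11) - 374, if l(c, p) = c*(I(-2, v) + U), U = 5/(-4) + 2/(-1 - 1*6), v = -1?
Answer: -10407/28 ≈ -371.68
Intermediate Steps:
U = -43/28 (U = 5*(-1/4) + 2/(-1 - 6) = -5/4 + 2/(-7) = -5/4 + 2*(-1/7) = -5/4 - 2/7 = -43/28 ≈ -1.5357)
l(c, p) = 13*c/28 (l(c, p) = c*(2 - 43/28) = c*(13/28) = 13*c/28)
l(5, 11) - 374 = (13/28)*5 - 374 = 65/28 - 374 = -10407/28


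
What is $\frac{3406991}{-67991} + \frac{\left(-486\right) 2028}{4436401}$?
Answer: $- \frac{2168827250417}{43090762913} \approx -50.332$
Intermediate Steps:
$\frac{3406991}{-67991} + \frac{\left(-486\right) 2028}{4436401} = 3406991 \left(- \frac{1}{67991}\right) - \frac{985608}{4436401} = - \frac{486713}{9713} - \frac{985608}{4436401} = - \frac{2168827250417}{43090762913}$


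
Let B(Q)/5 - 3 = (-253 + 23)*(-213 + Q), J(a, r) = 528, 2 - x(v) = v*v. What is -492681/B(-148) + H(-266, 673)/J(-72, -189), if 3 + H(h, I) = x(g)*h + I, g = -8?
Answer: 3432463081/109603560 ≈ 31.317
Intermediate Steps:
x(v) = 2 - v² (x(v) = 2 - v*v = 2 - v²)
H(h, I) = -3 + I - 62*h (H(h, I) = -3 + ((2 - 1*(-8)²)*h + I) = -3 + ((2 - 1*64)*h + I) = -3 + ((2 - 64)*h + I) = -3 + (-62*h + I) = -3 + (I - 62*h) = -3 + I - 62*h)
B(Q) = 244965 - 1150*Q (B(Q) = 15 + 5*((-253 + 23)*(-213 + Q)) = 15 + 5*(-230*(-213 + Q)) = 15 + 5*(48990 - 230*Q) = 15 + (244950 - 1150*Q) = 244965 - 1150*Q)
-492681/B(-148) + H(-266, 673)/J(-72, -189) = -492681/(244965 - 1150*(-148)) + (-3 + 673 - 62*(-266))/528 = -492681/(244965 + 170200) + (-3 + 673 + 16492)*(1/528) = -492681/415165 + 17162*(1/528) = -492681*1/415165 + 8581/264 = -492681/415165 + 8581/264 = 3432463081/109603560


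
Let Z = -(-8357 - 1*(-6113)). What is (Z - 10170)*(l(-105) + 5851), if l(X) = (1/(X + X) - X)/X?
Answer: -170399093821/3675 ≈ -4.6367e+7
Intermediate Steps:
Z = 2244 (Z = -(-8357 + 6113) = -1*(-2244) = 2244)
l(X) = (1/(2*X) - X)/X
(Z - 10170)*(l(-105) + 5851) = (2244 - 10170)*((-1 + (½)/(-105)²) + 5851) = -7926*((-1 + (½)*(1/11025)) + 5851) = -7926*((-1 + 1/22050) + 5851) = -7926*(-22049/22050 + 5851) = -7926*128992501/22050 = -170399093821/3675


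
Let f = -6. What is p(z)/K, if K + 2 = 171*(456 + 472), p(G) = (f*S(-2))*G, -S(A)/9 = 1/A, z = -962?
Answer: 12987/79343 ≈ 0.16368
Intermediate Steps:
S(A) = -9/A
p(G) = -27*G (p(G) = (-(-54)/(-2))*G = (-(-54)*(-1)/2)*G = (-6*9/2)*G = -27*G)
K = 158686 (K = -2 + 171*(456 + 472) = -2 + 171*928 = -2 + 158688 = 158686)
p(z)/K = -27*(-962)/158686 = 25974*(1/158686) = 12987/79343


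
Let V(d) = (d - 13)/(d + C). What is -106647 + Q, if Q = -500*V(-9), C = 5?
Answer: -109397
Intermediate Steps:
V(d) = (-13 + d)/(5 + d) (V(d) = (d - 13)/(d + 5) = (-13 + d)/(5 + d))
Q = -2750 (Q = -500*(-13 - 9)/(5 - 9) = -500*(-22)/(-4) = -(-125)*(-22) = -500*11/2 = -2750)
-106647 + Q = -106647 - 2750 = -109397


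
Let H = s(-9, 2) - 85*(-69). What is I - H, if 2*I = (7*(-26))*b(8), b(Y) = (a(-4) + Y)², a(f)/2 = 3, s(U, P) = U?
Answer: -23692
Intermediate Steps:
a(f) = 6 (a(f) = 2*3 = 6)
H = 5856 (H = -9 - 85*(-69) = -9 + 5865 = 5856)
b(Y) = (6 + Y)²
I = -17836 (I = ((7*(-26))*(6 + 8)²)/2 = (-182*14²)/2 = (-182*196)/2 = (½)*(-35672) = -17836)
I - H = -17836 - 1*5856 = -17836 - 5856 = -23692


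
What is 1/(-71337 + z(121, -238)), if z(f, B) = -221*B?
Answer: -1/18739 ≈ -5.3365e-5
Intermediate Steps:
1/(-71337 + z(121, -238)) = 1/(-71337 - 221*(-238)) = 1/(-71337 + 52598) = 1/(-18739) = -1/18739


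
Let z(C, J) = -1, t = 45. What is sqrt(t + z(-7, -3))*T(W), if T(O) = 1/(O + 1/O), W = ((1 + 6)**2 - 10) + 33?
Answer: 144*sqrt(11)/5185 ≈ 0.092111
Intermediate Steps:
W = 72 (W = (7**2 - 10) + 33 = (49 - 10) + 33 = 39 + 33 = 72)
sqrt(t + z(-7, -3))*T(W) = sqrt(45 - 1)*(72/(1 + 72**2)) = sqrt(44)*(72/(1 + 5184)) = (2*sqrt(11))*(72/5185) = 144*sqrt(11)/5185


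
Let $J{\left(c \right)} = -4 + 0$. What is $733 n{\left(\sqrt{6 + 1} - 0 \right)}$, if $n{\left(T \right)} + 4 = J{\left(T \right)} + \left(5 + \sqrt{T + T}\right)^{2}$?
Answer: $-5864 + 733 \left(5 + \sqrt{2} \sqrt[4]{7}\right)^{2} \approx 33201.0$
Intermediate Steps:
$J{\left(c \right)} = -4$
$n{\left(T \right)} = -8 + \left(5 + \sqrt{2} \sqrt{T}\right)^{2}$ ($n{\left(T \right)} = -4 + \left(-4 + \left(5 + \sqrt{T + T}\right)^{2}\right) = -4 + \left(-4 + \left(5 + \sqrt{2 T}\right)^{2}\right) = -4 + \left(-4 + \left(5 + \sqrt{2} \sqrt{T}\right)^{2}\right) = -8 + \left(5 + \sqrt{2} \sqrt{T}\right)^{2}$)
$733 n{\left(\sqrt{6 + 1} - 0 \right)} = 733 \left(-8 + \left(5 + \sqrt{2} \sqrt{\sqrt{6 + 1} - 0}\right)^{2}\right) = 733 \left(-8 + \left(5 + \sqrt{2} \sqrt{\sqrt{7} + 0}\right)^{2}\right) = 733 \left(-8 + \left(5 + \sqrt{2} \sqrt{\sqrt{7}}\right)^{2}\right) = 733 \left(-8 + \left(5 + \sqrt{2} \sqrt[4]{7}\right)^{2}\right) = -5864 + 733 \left(5 + \sqrt{2} \sqrt[4]{7}\right)^{2}$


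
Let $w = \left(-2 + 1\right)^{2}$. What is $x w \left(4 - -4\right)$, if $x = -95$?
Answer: $-760$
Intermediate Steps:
$w = 1$ ($w = \left(-1\right)^{2} = 1$)
$x w \left(4 - -4\right) = - 95 \cdot 1 \left(4 - -4\right) = - 95 \cdot 1 \left(4 + 4\right) = - 95 \cdot 1 \cdot 8 = \left(-95\right) 8 = -760$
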